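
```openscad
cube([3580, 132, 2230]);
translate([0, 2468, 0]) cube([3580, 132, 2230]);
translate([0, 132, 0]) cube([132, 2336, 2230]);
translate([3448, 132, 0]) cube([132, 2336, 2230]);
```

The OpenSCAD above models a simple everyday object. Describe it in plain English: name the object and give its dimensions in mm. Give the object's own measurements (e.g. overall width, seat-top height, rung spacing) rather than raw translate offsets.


The wall frame of a small rectangular building: four walls, each 2230 mm tall and 132 mm thick, enclosing a footprint 3580 mm (x) by 2600 mm (y) outside-to-outside, with no floor or roof. The front and back walls (the −y and +y sides) span the full width; the two side walls fit between them.


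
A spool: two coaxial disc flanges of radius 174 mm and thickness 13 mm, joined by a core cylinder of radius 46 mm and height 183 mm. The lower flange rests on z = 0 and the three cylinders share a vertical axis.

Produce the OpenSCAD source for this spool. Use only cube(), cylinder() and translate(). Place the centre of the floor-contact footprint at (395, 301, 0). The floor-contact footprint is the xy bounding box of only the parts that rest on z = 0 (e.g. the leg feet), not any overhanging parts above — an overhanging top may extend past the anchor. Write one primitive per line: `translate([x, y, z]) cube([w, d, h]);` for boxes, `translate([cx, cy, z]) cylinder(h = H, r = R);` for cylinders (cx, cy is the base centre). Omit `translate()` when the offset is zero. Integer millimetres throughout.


translate([395, 301, 0]) cylinder(h = 13, r = 174);
translate([395, 301, 13]) cylinder(h = 183, r = 46);
translate([395, 301, 196]) cylinder(h = 13, r = 174);


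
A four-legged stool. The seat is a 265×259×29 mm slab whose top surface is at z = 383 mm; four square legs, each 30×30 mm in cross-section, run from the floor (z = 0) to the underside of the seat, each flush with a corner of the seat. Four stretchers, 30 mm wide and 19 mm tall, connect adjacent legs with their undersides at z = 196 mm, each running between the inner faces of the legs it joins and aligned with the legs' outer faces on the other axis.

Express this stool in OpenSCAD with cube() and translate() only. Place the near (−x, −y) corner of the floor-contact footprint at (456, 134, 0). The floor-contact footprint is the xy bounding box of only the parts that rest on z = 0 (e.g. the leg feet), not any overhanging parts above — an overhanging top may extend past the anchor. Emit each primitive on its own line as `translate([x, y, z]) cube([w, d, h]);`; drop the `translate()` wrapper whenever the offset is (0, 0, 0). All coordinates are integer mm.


translate([456, 134, 354]) cube([265, 259, 29]);
translate([456, 134, 0]) cube([30, 30, 354]);
translate([691, 134, 0]) cube([30, 30, 354]);
translate([456, 363, 0]) cube([30, 30, 354]);
translate([691, 363, 0]) cube([30, 30, 354]);
translate([486, 134, 196]) cube([205, 30, 19]);
translate([486, 363, 196]) cube([205, 30, 19]);
translate([456, 164, 196]) cube([30, 199, 19]);
translate([691, 164, 196]) cube([30, 199, 19]);


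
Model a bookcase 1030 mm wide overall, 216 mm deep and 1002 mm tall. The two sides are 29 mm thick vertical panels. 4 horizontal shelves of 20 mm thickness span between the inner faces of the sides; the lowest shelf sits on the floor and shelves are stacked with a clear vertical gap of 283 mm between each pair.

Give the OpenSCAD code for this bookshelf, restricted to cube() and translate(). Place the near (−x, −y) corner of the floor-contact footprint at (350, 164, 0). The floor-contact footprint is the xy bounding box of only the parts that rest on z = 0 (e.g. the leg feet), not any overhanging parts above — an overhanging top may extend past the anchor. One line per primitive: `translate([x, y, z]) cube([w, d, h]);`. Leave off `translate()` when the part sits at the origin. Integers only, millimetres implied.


translate([350, 164, 0]) cube([29, 216, 1002]);
translate([1351, 164, 0]) cube([29, 216, 1002]);
translate([379, 164, 0]) cube([972, 216, 20]);
translate([379, 164, 303]) cube([972, 216, 20]);
translate([379, 164, 606]) cube([972, 216, 20]);
translate([379, 164, 909]) cube([972, 216, 20]);


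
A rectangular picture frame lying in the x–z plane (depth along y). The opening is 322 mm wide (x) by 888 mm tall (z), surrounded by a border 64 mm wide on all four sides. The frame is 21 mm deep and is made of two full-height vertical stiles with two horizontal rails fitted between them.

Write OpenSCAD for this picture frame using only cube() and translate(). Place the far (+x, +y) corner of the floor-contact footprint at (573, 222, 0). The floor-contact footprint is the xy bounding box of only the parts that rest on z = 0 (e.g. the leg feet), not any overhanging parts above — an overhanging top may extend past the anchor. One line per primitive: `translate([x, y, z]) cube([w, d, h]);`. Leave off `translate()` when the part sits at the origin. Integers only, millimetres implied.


translate([123, 201, 0]) cube([64, 21, 1016]);
translate([509, 201, 0]) cube([64, 21, 1016]);
translate([187, 201, 0]) cube([322, 21, 64]);
translate([187, 201, 952]) cube([322, 21, 64]);


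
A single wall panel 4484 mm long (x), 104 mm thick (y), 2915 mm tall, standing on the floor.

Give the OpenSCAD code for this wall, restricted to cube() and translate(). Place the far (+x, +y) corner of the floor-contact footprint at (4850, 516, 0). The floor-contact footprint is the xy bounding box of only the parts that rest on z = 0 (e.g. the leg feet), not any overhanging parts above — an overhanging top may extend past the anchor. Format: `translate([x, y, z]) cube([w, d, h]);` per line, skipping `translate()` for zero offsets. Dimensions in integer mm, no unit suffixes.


translate([366, 412, 0]) cube([4484, 104, 2915]);


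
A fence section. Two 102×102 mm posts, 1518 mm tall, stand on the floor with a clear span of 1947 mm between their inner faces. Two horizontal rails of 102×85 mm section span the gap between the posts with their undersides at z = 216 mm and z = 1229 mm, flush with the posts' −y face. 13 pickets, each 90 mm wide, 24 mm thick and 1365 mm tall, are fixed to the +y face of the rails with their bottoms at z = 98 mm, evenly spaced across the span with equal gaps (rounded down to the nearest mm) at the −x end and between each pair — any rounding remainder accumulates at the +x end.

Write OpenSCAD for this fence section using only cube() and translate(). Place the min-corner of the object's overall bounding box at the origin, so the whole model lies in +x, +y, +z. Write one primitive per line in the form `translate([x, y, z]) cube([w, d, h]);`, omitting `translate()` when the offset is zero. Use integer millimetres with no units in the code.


cube([102, 102, 1518]);
translate([2049, 0, 0]) cube([102, 102, 1518]);
translate([102, 0, 216]) cube([1947, 102, 85]);
translate([102, 0, 1229]) cube([1947, 102, 85]);
translate([157, 102, 98]) cube([90, 24, 1365]);
translate([302, 102, 98]) cube([90, 24, 1365]);
translate([447, 102, 98]) cube([90, 24, 1365]);
translate([592, 102, 98]) cube([90, 24, 1365]);
translate([737, 102, 98]) cube([90, 24, 1365]);
translate([882, 102, 98]) cube([90, 24, 1365]);
translate([1027, 102, 98]) cube([90, 24, 1365]);
translate([1172, 102, 98]) cube([90, 24, 1365]);
translate([1317, 102, 98]) cube([90, 24, 1365]);
translate([1462, 102, 98]) cube([90, 24, 1365]);
translate([1607, 102, 98]) cube([90, 24, 1365]);
translate([1752, 102, 98]) cube([90, 24, 1365]);
translate([1897, 102, 98]) cube([90, 24, 1365]);


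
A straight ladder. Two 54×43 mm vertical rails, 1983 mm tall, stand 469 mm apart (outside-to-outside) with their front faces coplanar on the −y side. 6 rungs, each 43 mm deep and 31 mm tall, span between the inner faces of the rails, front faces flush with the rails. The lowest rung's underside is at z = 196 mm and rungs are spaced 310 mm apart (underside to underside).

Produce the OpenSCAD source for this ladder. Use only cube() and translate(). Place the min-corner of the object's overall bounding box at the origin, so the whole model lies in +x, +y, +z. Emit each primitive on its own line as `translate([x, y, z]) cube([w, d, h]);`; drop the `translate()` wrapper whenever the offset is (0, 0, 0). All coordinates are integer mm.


cube([54, 43, 1983]);
translate([415, 0, 0]) cube([54, 43, 1983]);
translate([54, 0, 196]) cube([361, 43, 31]);
translate([54, 0, 506]) cube([361, 43, 31]);
translate([54, 0, 816]) cube([361, 43, 31]);
translate([54, 0, 1126]) cube([361, 43, 31]);
translate([54, 0, 1436]) cube([361, 43, 31]);
translate([54, 0, 1746]) cube([361, 43, 31]);


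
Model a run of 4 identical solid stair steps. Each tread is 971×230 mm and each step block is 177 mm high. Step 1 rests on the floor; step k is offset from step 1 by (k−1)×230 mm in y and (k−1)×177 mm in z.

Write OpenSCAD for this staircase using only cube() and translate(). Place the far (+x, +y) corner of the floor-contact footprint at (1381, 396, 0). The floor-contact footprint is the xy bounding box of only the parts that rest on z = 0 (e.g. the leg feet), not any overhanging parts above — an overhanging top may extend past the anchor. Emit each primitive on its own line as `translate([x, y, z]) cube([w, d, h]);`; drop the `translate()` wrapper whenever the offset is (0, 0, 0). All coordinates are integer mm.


translate([410, 166, 0]) cube([971, 230, 177]);
translate([410, 396, 177]) cube([971, 230, 177]);
translate([410, 626, 354]) cube([971, 230, 177]);
translate([410, 856, 531]) cube([971, 230, 177]);


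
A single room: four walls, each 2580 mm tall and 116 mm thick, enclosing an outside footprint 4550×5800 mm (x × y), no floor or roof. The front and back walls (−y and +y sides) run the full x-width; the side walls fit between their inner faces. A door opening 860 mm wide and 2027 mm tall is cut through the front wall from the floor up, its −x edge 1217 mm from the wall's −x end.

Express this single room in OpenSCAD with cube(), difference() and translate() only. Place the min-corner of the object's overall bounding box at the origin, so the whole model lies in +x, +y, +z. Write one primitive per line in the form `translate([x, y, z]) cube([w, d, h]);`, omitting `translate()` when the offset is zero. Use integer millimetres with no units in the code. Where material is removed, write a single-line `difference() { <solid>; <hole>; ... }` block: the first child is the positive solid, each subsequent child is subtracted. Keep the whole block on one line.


difference() { cube([4550, 116, 2580]); translate([1217, 0, 0]) cube([860, 116, 2027]); }
translate([0, 5684, 0]) cube([4550, 116, 2580]);
translate([0, 116, 0]) cube([116, 5568, 2580]);
translate([4434, 116, 0]) cube([116, 5568, 2580]);


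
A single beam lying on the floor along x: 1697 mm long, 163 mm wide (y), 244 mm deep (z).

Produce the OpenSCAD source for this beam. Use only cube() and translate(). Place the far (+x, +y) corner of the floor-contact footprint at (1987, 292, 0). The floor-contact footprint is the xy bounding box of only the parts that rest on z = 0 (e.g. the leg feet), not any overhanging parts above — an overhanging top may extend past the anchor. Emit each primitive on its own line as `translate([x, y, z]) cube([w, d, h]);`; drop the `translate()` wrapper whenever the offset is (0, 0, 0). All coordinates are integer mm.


translate([290, 129, 0]) cube([1697, 163, 244]);


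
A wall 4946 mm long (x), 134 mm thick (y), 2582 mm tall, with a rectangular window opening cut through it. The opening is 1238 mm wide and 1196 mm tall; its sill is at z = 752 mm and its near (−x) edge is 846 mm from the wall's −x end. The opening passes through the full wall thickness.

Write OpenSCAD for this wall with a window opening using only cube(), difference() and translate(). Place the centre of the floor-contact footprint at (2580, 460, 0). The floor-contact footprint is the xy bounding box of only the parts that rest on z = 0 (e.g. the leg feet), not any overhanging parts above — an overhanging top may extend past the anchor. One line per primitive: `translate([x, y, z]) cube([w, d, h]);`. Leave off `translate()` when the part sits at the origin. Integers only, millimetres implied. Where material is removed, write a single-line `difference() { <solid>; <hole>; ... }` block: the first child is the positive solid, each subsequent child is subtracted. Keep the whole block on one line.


difference() { translate([107, 393, 0]) cube([4946, 134, 2582]); translate([953, 393, 752]) cube([1238, 134, 1196]); }


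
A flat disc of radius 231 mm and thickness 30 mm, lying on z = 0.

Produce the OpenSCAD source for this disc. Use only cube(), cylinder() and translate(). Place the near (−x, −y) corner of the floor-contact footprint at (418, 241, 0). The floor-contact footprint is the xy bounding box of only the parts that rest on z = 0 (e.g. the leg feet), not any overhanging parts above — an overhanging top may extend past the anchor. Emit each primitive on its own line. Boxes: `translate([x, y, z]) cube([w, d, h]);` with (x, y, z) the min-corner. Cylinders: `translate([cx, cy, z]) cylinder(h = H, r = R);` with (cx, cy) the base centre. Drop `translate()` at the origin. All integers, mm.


translate([649, 472, 0]) cylinder(h = 30, r = 231);


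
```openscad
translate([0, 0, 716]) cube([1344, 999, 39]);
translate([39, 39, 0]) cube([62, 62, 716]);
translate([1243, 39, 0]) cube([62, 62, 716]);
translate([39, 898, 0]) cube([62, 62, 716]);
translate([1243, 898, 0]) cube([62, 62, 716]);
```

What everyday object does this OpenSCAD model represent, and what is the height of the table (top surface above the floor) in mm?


A table. The table height is 755 mm.

A 1344×999×39 slab sits at z = 716 on four 62 mm square posts — a table. The top surface is at 716 + 39 = 755 mm.


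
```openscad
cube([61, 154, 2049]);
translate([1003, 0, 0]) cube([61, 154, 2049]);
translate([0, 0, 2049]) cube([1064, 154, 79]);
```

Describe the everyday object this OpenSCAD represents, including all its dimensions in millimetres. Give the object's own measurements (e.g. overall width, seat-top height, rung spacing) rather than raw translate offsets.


A door frame. The clear opening is 942 mm wide and 2049 mm high. Two 61 mm wide jambs, 154 mm deep, stand either side of the opening from the floor to the top of the opening. A 79 mm thick head sits across the top of both jambs, spanning the full outside width of the frame.


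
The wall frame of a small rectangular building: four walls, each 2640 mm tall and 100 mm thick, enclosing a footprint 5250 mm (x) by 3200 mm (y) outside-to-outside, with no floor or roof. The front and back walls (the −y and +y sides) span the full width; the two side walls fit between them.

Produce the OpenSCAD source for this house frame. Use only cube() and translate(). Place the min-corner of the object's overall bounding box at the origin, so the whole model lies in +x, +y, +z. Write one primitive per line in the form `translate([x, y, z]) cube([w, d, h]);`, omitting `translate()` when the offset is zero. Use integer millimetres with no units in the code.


cube([5250, 100, 2640]);
translate([0, 3100, 0]) cube([5250, 100, 2640]);
translate([0, 100, 0]) cube([100, 3000, 2640]);
translate([5150, 100, 0]) cube([100, 3000, 2640]);


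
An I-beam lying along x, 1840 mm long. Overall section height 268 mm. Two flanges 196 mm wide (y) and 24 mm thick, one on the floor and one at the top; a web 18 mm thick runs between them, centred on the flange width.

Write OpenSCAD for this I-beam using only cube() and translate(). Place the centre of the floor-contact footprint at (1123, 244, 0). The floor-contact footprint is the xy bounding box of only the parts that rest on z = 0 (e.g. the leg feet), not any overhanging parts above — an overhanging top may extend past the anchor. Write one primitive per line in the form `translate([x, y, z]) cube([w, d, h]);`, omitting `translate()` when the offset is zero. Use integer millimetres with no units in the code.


translate([203, 146, 0]) cube([1840, 196, 24]);
translate([203, 235, 24]) cube([1840, 18, 220]);
translate([203, 146, 244]) cube([1840, 196, 24]);


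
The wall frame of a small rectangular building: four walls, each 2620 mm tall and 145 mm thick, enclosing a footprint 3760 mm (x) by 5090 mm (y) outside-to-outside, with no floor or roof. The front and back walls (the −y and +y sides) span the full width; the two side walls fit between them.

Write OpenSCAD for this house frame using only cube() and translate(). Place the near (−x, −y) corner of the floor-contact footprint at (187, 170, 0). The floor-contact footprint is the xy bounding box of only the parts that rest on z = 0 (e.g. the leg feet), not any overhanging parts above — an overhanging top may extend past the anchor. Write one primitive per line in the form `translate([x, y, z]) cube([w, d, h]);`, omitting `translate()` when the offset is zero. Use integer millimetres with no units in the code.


translate([187, 170, 0]) cube([3760, 145, 2620]);
translate([187, 5115, 0]) cube([3760, 145, 2620]);
translate([187, 315, 0]) cube([145, 4800, 2620]);
translate([3802, 315, 0]) cube([145, 4800, 2620]);


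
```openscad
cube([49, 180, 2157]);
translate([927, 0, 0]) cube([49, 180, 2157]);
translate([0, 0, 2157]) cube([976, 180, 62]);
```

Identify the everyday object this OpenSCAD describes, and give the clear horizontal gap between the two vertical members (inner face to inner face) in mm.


A door frame. The clear opening width is 878 mm.

Two 2157 mm tall posts with a header on top — a door frame. The left jamb is 49 mm wide at x = 0; the right jamb starts at x = 927. The clear opening is 927 − 49 = 878 mm.


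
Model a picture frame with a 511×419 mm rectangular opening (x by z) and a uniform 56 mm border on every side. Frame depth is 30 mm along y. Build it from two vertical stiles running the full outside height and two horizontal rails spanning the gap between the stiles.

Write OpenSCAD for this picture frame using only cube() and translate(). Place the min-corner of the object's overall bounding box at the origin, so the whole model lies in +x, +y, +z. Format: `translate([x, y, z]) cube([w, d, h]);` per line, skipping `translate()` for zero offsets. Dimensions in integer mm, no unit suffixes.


cube([56, 30, 531]);
translate([567, 0, 0]) cube([56, 30, 531]);
translate([56, 0, 0]) cube([511, 30, 56]);
translate([56, 0, 475]) cube([511, 30, 56]);


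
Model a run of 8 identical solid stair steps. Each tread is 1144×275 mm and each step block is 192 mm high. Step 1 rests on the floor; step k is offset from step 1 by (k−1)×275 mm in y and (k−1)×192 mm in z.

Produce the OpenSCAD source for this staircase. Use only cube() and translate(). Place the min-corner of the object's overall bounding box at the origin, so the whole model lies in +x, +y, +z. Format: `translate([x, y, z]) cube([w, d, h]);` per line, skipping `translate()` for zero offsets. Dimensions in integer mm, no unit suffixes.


cube([1144, 275, 192]);
translate([0, 275, 192]) cube([1144, 275, 192]);
translate([0, 550, 384]) cube([1144, 275, 192]);
translate([0, 825, 576]) cube([1144, 275, 192]);
translate([0, 1100, 768]) cube([1144, 275, 192]);
translate([0, 1375, 960]) cube([1144, 275, 192]);
translate([0, 1650, 1152]) cube([1144, 275, 192]);
translate([0, 1925, 1344]) cube([1144, 275, 192]);


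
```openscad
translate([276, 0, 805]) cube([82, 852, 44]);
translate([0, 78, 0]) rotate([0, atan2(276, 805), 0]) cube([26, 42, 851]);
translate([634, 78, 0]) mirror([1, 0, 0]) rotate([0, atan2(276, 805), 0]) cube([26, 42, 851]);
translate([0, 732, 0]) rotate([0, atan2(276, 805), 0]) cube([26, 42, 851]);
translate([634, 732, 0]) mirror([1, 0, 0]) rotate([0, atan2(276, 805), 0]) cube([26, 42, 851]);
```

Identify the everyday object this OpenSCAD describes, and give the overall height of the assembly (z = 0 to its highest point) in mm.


A sawhorse. The overall height is 849 mm.

A beam across two mirrored pairs of raked legs — a sawhorse. The beam's underside is at z = 805 (matching the legs' vertical rise in atan2(276, 805)) and the beam is 44 mm tall, so its top is at 805 + 44 = 849 mm. The raked legs top out at the beam's underside, so that is the highest point.


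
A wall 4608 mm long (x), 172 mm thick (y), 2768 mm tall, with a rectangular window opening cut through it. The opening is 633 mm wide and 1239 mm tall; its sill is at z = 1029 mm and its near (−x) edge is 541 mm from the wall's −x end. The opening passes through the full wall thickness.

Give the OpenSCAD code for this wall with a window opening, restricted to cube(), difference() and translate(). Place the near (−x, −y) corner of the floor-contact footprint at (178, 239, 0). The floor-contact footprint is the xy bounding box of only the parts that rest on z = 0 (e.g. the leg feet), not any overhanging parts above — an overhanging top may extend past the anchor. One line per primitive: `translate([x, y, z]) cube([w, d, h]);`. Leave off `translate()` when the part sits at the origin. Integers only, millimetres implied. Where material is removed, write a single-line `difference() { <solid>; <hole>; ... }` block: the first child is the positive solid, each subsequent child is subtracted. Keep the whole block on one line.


difference() { translate([178, 239, 0]) cube([4608, 172, 2768]); translate([719, 239, 1029]) cube([633, 172, 1239]); }


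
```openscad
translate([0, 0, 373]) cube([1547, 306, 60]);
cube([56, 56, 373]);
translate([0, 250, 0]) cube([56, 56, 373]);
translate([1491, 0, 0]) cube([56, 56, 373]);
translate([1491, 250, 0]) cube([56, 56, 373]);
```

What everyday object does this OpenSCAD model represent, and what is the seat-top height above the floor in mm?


A bench. The seat-top height is 433 mm.

A long slab on four corner posts — a bench. The slab sits at z = 373 with thickness 60, so the top is 373 + 60 = 433 mm.


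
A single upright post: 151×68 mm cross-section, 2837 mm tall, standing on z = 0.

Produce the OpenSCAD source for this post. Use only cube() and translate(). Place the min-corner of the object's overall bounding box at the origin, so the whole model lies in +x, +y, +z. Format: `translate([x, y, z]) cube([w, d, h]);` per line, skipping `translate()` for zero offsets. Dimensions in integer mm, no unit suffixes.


cube([151, 68, 2837]);


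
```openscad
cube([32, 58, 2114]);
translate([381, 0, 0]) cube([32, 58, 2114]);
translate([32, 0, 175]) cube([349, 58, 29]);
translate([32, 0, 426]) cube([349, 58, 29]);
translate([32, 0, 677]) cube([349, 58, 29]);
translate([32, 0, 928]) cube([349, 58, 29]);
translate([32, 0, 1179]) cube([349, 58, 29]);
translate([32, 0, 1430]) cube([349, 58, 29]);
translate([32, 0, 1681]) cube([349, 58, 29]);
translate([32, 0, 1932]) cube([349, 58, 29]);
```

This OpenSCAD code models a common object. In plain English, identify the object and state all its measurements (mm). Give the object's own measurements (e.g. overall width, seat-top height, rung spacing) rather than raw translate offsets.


A straight ladder. Two 32×58 mm vertical rails, 2114 mm tall, stand 413 mm apart (outside-to-outside) with their front faces coplanar on the −y side. 8 rungs, each 58 mm deep and 29 mm tall, span between the inner faces of the rails, front faces flush with the rails. The lowest rung's underside is at z = 175 mm and rungs are spaced 251 mm apart (underside to underside).


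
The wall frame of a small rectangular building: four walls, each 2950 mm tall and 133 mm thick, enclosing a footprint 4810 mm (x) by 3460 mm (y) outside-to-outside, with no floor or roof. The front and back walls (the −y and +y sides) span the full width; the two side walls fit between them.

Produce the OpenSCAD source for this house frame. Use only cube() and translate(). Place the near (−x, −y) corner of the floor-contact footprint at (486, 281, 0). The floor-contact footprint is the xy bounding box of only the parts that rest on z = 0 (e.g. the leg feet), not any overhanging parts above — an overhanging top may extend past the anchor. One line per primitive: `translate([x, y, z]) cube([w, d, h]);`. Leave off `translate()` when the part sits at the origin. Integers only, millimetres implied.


translate([486, 281, 0]) cube([4810, 133, 2950]);
translate([486, 3608, 0]) cube([4810, 133, 2950]);
translate([486, 414, 0]) cube([133, 3194, 2950]);
translate([5163, 414, 0]) cube([133, 3194, 2950]);


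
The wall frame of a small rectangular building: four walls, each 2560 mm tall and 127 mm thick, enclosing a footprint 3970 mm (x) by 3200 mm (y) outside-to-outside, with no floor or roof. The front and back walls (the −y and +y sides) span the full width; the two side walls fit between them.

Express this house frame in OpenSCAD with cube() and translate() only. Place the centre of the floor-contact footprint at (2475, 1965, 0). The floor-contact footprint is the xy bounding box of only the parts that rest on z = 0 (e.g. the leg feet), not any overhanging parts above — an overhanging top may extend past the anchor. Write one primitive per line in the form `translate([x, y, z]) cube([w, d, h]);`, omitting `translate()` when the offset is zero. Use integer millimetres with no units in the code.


translate([490, 365, 0]) cube([3970, 127, 2560]);
translate([490, 3438, 0]) cube([3970, 127, 2560]);
translate([490, 492, 0]) cube([127, 2946, 2560]);
translate([4333, 492, 0]) cube([127, 2946, 2560]);


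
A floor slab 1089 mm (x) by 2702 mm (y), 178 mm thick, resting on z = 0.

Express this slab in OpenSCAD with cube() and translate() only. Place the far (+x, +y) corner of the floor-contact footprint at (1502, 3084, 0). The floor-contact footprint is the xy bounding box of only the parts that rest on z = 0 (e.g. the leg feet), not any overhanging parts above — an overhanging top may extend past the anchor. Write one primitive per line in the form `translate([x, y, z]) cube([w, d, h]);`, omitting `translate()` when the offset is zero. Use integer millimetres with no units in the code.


translate([413, 382, 0]) cube([1089, 2702, 178]);


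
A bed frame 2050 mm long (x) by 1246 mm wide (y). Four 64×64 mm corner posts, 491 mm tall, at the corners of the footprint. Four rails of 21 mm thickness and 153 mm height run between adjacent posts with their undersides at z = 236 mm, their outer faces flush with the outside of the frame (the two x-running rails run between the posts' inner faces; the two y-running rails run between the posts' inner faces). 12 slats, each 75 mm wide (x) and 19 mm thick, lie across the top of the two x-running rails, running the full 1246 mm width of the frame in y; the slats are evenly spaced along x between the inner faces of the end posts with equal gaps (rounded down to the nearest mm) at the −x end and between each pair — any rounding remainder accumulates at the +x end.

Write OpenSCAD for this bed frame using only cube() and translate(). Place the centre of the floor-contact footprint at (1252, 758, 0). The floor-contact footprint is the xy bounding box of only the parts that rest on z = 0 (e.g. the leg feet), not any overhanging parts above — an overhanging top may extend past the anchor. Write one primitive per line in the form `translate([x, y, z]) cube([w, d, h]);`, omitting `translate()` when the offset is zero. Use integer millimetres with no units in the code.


translate([227, 135, 0]) cube([64, 64, 491]);
translate([227, 1317, 0]) cube([64, 64, 491]);
translate([2213, 135, 0]) cube([64, 64, 491]);
translate([2213, 1317, 0]) cube([64, 64, 491]);
translate([291, 135, 236]) cube([1922, 21, 153]);
translate([291, 1360, 236]) cube([1922, 21, 153]);
translate([227, 199, 236]) cube([21, 1118, 153]);
translate([2256, 199, 236]) cube([21, 1118, 153]);
translate([369, 135, 389]) cube([75, 1246, 19]);
translate([522, 135, 389]) cube([75, 1246, 19]);
translate([675, 135, 389]) cube([75, 1246, 19]);
translate([828, 135, 389]) cube([75, 1246, 19]);
translate([981, 135, 389]) cube([75, 1246, 19]);
translate([1134, 135, 389]) cube([75, 1246, 19]);
translate([1287, 135, 389]) cube([75, 1246, 19]);
translate([1440, 135, 389]) cube([75, 1246, 19]);
translate([1593, 135, 389]) cube([75, 1246, 19]);
translate([1746, 135, 389]) cube([75, 1246, 19]);
translate([1899, 135, 389]) cube([75, 1246, 19]);
translate([2052, 135, 389]) cube([75, 1246, 19]);


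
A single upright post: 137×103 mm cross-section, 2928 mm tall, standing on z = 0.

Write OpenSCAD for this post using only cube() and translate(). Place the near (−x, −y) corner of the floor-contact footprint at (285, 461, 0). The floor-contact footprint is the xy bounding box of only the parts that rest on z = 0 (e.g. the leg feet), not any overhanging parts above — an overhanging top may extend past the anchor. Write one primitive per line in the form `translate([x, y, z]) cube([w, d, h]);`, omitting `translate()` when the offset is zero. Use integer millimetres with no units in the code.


translate([285, 461, 0]) cube([137, 103, 2928]);


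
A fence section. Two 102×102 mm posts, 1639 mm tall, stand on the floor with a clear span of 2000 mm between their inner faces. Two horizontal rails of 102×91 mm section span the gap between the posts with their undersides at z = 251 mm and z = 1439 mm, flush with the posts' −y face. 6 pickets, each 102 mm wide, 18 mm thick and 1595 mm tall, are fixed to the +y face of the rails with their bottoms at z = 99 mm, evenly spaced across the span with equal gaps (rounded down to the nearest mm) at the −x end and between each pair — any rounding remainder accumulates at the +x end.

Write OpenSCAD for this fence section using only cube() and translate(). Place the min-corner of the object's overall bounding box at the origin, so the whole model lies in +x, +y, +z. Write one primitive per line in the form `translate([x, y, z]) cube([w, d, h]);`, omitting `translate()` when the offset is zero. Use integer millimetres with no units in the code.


cube([102, 102, 1639]);
translate([2102, 0, 0]) cube([102, 102, 1639]);
translate([102, 0, 251]) cube([2000, 102, 91]);
translate([102, 0, 1439]) cube([2000, 102, 91]);
translate([300, 102, 99]) cube([102, 18, 1595]);
translate([600, 102, 99]) cube([102, 18, 1595]);
translate([900, 102, 99]) cube([102, 18, 1595]);
translate([1200, 102, 99]) cube([102, 18, 1595]);
translate([1500, 102, 99]) cube([102, 18, 1595]);
translate([1800, 102, 99]) cube([102, 18, 1595]);


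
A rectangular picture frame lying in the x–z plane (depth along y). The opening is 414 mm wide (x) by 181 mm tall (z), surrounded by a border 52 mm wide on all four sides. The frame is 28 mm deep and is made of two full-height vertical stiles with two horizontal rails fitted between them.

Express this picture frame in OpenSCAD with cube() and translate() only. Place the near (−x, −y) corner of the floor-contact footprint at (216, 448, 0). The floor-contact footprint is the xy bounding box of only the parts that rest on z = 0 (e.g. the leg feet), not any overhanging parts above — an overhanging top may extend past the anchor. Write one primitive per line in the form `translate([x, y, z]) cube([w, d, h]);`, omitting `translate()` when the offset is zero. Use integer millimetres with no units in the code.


translate([216, 448, 0]) cube([52, 28, 285]);
translate([682, 448, 0]) cube([52, 28, 285]);
translate([268, 448, 0]) cube([414, 28, 52]);
translate([268, 448, 233]) cube([414, 28, 52]);


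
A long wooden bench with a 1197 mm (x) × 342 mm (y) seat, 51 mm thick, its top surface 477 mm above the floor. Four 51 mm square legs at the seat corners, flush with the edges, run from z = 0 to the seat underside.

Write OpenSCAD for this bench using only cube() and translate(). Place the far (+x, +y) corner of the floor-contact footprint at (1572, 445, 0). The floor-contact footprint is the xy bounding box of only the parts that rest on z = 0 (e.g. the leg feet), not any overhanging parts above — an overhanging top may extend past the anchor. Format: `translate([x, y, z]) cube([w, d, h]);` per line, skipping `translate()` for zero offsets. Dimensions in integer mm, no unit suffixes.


translate([375, 103, 426]) cube([1197, 342, 51]);
translate([375, 103, 0]) cube([51, 51, 426]);
translate([375, 394, 0]) cube([51, 51, 426]);
translate([1521, 103, 0]) cube([51, 51, 426]);
translate([1521, 394, 0]) cube([51, 51, 426]);


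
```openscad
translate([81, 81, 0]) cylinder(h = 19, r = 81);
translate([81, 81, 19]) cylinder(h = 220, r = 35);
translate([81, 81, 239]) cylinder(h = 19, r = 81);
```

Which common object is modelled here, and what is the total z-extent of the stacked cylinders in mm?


A spool. The overall height is 258 mm.

Three coaxial cylinders, large–small–large — a spool. Two 19 mm flanges and a 220 mm core give 19 + 220 + 19 = 258 mm.


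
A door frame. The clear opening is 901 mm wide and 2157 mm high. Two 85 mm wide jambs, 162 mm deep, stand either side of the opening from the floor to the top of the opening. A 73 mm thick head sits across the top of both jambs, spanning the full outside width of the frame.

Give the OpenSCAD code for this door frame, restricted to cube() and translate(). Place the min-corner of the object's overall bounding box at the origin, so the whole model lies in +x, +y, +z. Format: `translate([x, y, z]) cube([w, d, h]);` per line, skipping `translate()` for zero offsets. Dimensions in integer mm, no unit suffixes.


cube([85, 162, 2157]);
translate([986, 0, 0]) cube([85, 162, 2157]);
translate([0, 0, 2157]) cube([1071, 162, 73]);


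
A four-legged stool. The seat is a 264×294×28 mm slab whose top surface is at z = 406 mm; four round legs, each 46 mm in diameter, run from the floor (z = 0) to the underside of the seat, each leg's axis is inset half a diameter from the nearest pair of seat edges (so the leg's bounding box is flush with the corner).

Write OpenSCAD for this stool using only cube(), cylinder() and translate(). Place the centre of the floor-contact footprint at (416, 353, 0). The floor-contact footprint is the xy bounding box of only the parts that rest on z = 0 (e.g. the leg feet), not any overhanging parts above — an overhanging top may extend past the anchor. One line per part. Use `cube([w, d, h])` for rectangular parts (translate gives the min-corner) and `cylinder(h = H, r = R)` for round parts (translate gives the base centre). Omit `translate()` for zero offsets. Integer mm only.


translate([284, 206, 378]) cube([264, 294, 28]);
translate([307, 229, 0]) cylinder(h = 378, r = 23);
translate([525, 229, 0]) cylinder(h = 378, r = 23);
translate([307, 477, 0]) cylinder(h = 378, r = 23);
translate([525, 477, 0]) cylinder(h = 378, r = 23);


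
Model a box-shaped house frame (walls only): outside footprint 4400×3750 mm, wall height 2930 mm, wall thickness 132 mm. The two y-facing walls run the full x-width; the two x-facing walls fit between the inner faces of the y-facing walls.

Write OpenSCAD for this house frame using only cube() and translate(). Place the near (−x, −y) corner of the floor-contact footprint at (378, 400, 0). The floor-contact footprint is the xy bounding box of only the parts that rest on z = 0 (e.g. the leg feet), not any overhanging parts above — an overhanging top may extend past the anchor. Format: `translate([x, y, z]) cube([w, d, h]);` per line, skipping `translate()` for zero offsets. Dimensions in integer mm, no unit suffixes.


translate([378, 400, 0]) cube([4400, 132, 2930]);
translate([378, 4018, 0]) cube([4400, 132, 2930]);
translate([378, 532, 0]) cube([132, 3486, 2930]);
translate([4646, 532, 0]) cube([132, 3486, 2930]);


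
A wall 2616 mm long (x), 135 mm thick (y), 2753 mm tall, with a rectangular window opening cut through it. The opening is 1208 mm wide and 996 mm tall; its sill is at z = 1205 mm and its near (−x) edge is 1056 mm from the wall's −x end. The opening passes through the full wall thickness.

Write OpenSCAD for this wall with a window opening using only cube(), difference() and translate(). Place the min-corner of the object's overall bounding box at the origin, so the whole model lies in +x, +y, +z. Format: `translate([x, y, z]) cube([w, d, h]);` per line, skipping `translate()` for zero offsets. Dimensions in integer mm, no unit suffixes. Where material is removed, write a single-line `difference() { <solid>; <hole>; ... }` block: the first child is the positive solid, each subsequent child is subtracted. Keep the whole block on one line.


difference() { cube([2616, 135, 2753]); translate([1056, 0, 1205]) cube([1208, 135, 996]); }


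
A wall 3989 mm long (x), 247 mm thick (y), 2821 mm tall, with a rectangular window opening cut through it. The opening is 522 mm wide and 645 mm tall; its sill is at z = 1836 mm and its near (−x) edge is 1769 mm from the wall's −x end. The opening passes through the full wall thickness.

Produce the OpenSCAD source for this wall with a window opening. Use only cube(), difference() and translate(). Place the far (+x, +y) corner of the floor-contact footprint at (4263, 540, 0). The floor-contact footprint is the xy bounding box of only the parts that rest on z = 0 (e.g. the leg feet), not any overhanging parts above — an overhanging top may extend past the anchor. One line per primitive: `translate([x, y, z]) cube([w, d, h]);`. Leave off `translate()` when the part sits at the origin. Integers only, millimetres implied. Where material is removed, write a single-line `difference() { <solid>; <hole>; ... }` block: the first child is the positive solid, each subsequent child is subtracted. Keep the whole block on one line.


difference() { translate([274, 293, 0]) cube([3989, 247, 2821]); translate([2043, 293, 1836]) cube([522, 247, 645]); }


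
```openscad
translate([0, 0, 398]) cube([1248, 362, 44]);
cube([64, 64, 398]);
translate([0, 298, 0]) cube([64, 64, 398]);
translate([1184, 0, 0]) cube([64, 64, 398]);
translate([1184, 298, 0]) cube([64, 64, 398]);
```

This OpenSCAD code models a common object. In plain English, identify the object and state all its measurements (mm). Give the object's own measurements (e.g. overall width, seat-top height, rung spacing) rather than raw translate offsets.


A bench: a 1248×362 mm seat slab, 44 mm thick, top at z = 442 mm, on four 64×64 mm square legs flush with the seat corners and standing on z = 0.


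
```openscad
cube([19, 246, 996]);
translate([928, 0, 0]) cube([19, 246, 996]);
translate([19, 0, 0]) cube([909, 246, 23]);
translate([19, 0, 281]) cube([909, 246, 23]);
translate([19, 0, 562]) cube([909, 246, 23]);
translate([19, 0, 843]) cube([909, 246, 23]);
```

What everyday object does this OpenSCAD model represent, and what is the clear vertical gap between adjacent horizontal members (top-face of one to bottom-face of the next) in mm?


A bookshelf. The clear shelf gap is 258 mm.

Two tall side panels with 4 horizontal boards between them — a bookshelf. The first two shelf undersides are at z = 0 and z = 281; with shelf thickness 23, the clear gap is 281 − 0 − 23 = 258 mm.


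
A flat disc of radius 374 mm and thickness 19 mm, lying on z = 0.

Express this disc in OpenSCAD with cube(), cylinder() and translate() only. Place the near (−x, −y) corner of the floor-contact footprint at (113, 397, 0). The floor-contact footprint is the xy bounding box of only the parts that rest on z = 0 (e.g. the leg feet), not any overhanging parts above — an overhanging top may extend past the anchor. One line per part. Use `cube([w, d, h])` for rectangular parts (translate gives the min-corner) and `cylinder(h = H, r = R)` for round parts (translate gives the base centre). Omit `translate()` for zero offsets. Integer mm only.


translate([487, 771, 0]) cylinder(h = 19, r = 374);


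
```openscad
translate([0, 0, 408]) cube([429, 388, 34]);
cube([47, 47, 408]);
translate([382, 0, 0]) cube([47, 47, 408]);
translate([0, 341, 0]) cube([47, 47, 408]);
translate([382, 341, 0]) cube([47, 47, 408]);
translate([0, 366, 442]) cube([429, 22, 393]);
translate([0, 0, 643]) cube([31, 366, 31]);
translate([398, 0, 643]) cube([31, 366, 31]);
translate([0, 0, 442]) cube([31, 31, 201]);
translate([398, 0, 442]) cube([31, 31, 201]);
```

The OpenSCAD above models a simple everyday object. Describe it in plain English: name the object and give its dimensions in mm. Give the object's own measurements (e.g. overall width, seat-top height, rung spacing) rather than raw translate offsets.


A chair. The seat is a 429×388×34 mm slab with its top at z = 442 mm, on four 47×47 mm corner legs (flush with the seat edges, standing on z = 0). A flat backrest 22 mm thick, 393 mm tall, spans the full seat width and rises from the seat top along its +y edge, rear face flush with the rear of the seat. Two armrests of 31×31 mm section run along each side from the seat's front edge to the front of the backrest, top faces 232 mm above the seat top and outer faces flush with the seat's x-edges; a 31×31 mm post under the front of each armrest stands on the seat at the front corner.
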